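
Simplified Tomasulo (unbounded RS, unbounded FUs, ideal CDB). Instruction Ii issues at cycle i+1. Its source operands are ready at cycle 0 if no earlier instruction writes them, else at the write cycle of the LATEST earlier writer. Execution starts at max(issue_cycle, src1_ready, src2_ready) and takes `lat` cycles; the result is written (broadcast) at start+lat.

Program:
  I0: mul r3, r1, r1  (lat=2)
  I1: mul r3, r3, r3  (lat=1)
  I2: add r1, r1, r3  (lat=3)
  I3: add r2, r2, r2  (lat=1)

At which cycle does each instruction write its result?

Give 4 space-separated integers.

I0 mul r3: issue@1 deps=(None,None) exec_start@1 write@3
I1 mul r3: issue@2 deps=(0,0) exec_start@3 write@4
I2 add r1: issue@3 deps=(None,1) exec_start@4 write@7
I3 add r2: issue@4 deps=(None,None) exec_start@4 write@5

Answer: 3 4 7 5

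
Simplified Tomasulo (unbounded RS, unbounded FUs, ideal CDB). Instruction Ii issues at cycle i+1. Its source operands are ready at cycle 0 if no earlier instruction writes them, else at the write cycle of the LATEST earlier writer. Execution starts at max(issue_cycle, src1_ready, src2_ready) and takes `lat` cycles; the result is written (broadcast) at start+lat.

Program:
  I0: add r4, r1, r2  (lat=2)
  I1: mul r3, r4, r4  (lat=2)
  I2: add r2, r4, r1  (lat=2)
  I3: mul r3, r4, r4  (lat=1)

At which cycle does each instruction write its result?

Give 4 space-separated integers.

I0 add r4: issue@1 deps=(None,None) exec_start@1 write@3
I1 mul r3: issue@2 deps=(0,0) exec_start@3 write@5
I2 add r2: issue@3 deps=(0,None) exec_start@3 write@5
I3 mul r3: issue@4 deps=(0,0) exec_start@4 write@5

Answer: 3 5 5 5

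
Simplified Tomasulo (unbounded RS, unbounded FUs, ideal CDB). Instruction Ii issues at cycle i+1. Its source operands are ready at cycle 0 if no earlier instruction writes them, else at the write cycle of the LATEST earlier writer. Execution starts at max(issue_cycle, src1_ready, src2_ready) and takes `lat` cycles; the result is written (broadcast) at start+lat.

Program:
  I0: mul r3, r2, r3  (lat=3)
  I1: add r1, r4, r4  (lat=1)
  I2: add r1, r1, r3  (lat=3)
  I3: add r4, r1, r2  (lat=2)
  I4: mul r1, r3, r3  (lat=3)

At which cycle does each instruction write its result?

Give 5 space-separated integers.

Answer: 4 3 7 9 8

Derivation:
I0 mul r3: issue@1 deps=(None,None) exec_start@1 write@4
I1 add r1: issue@2 deps=(None,None) exec_start@2 write@3
I2 add r1: issue@3 deps=(1,0) exec_start@4 write@7
I3 add r4: issue@4 deps=(2,None) exec_start@7 write@9
I4 mul r1: issue@5 deps=(0,0) exec_start@5 write@8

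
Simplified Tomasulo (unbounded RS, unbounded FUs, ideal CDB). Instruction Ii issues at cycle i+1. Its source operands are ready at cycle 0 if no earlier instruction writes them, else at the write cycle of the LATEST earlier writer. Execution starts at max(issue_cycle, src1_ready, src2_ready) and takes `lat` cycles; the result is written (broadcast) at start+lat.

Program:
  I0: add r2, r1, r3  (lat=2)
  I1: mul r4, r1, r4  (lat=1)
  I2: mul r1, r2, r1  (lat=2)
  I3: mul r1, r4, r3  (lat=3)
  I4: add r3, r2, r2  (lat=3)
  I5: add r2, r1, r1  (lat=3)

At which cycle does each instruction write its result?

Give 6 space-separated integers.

Answer: 3 3 5 7 8 10

Derivation:
I0 add r2: issue@1 deps=(None,None) exec_start@1 write@3
I1 mul r4: issue@2 deps=(None,None) exec_start@2 write@3
I2 mul r1: issue@3 deps=(0,None) exec_start@3 write@5
I3 mul r1: issue@4 deps=(1,None) exec_start@4 write@7
I4 add r3: issue@5 deps=(0,0) exec_start@5 write@8
I5 add r2: issue@6 deps=(3,3) exec_start@7 write@10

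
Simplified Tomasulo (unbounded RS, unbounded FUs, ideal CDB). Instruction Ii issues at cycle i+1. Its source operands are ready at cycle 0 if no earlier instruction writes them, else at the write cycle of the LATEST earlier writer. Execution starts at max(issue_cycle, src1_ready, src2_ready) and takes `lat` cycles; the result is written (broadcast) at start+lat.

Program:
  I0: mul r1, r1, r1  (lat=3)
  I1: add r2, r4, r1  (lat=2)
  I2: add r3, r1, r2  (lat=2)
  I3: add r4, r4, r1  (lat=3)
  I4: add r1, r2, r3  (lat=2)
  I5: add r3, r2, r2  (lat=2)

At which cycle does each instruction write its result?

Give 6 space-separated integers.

Answer: 4 6 8 7 10 8

Derivation:
I0 mul r1: issue@1 deps=(None,None) exec_start@1 write@4
I1 add r2: issue@2 deps=(None,0) exec_start@4 write@6
I2 add r3: issue@3 deps=(0,1) exec_start@6 write@8
I3 add r4: issue@4 deps=(None,0) exec_start@4 write@7
I4 add r1: issue@5 deps=(1,2) exec_start@8 write@10
I5 add r3: issue@6 deps=(1,1) exec_start@6 write@8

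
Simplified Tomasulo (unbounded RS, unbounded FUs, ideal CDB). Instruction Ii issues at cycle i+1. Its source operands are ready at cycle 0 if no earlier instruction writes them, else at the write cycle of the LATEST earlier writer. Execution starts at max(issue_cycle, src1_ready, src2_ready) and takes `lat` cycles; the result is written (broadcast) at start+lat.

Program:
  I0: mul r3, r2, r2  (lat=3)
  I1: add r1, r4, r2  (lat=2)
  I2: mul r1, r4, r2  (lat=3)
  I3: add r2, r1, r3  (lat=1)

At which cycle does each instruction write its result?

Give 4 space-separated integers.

I0 mul r3: issue@1 deps=(None,None) exec_start@1 write@4
I1 add r1: issue@2 deps=(None,None) exec_start@2 write@4
I2 mul r1: issue@3 deps=(None,None) exec_start@3 write@6
I3 add r2: issue@4 deps=(2,0) exec_start@6 write@7

Answer: 4 4 6 7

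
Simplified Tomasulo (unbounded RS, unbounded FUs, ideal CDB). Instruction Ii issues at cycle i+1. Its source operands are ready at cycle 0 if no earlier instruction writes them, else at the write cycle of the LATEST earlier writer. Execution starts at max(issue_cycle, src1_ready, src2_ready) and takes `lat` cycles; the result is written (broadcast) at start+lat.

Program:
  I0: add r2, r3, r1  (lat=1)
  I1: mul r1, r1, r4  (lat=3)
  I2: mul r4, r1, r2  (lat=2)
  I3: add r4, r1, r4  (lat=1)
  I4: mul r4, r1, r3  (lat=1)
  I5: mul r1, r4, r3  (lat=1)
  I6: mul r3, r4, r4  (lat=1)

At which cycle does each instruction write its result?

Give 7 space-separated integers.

Answer: 2 5 7 8 6 7 8

Derivation:
I0 add r2: issue@1 deps=(None,None) exec_start@1 write@2
I1 mul r1: issue@2 deps=(None,None) exec_start@2 write@5
I2 mul r4: issue@3 deps=(1,0) exec_start@5 write@7
I3 add r4: issue@4 deps=(1,2) exec_start@7 write@8
I4 mul r4: issue@5 deps=(1,None) exec_start@5 write@6
I5 mul r1: issue@6 deps=(4,None) exec_start@6 write@7
I6 mul r3: issue@7 deps=(4,4) exec_start@7 write@8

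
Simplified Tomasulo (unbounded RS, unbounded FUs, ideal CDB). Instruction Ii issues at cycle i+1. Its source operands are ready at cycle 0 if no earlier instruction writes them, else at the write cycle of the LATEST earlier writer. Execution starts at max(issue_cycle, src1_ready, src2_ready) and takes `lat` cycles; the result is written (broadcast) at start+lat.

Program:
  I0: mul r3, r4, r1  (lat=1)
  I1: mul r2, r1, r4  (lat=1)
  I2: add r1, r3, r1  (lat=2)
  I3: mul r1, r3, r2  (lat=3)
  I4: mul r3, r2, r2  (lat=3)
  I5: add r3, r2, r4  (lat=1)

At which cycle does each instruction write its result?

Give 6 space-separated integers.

I0 mul r3: issue@1 deps=(None,None) exec_start@1 write@2
I1 mul r2: issue@2 deps=(None,None) exec_start@2 write@3
I2 add r1: issue@3 deps=(0,None) exec_start@3 write@5
I3 mul r1: issue@4 deps=(0,1) exec_start@4 write@7
I4 mul r3: issue@5 deps=(1,1) exec_start@5 write@8
I5 add r3: issue@6 deps=(1,None) exec_start@6 write@7

Answer: 2 3 5 7 8 7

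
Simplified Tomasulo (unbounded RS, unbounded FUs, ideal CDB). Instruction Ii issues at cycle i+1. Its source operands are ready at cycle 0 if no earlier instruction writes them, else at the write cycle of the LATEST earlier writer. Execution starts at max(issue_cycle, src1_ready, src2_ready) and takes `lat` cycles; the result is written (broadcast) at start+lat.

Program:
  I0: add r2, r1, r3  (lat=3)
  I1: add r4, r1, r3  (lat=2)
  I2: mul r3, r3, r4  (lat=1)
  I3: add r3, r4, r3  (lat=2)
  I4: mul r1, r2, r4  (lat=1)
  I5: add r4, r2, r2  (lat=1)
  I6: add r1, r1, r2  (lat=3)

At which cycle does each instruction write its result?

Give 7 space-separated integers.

Answer: 4 4 5 7 6 7 10

Derivation:
I0 add r2: issue@1 deps=(None,None) exec_start@1 write@4
I1 add r4: issue@2 deps=(None,None) exec_start@2 write@4
I2 mul r3: issue@3 deps=(None,1) exec_start@4 write@5
I3 add r3: issue@4 deps=(1,2) exec_start@5 write@7
I4 mul r1: issue@5 deps=(0,1) exec_start@5 write@6
I5 add r4: issue@6 deps=(0,0) exec_start@6 write@7
I6 add r1: issue@7 deps=(4,0) exec_start@7 write@10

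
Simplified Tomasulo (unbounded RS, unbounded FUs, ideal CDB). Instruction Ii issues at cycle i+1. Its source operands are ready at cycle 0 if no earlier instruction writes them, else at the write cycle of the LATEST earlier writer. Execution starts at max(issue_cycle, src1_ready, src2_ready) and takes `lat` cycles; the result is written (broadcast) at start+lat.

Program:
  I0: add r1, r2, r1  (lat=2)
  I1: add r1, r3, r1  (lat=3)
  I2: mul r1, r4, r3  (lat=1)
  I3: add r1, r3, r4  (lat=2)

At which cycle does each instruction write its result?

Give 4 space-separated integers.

I0 add r1: issue@1 deps=(None,None) exec_start@1 write@3
I1 add r1: issue@2 deps=(None,0) exec_start@3 write@6
I2 mul r1: issue@3 deps=(None,None) exec_start@3 write@4
I3 add r1: issue@4 deps=(None,None) exec_start@4 write@6

Answer: 3 6 4 6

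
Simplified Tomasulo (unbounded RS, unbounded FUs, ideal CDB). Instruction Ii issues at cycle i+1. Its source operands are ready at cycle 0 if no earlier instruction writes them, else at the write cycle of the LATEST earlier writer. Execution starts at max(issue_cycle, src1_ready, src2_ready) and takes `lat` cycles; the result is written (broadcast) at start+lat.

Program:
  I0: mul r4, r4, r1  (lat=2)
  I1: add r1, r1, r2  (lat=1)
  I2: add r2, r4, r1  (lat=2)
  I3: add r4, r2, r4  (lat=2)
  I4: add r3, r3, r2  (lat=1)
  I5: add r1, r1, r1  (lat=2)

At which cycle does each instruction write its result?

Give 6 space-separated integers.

Answer: 3 3 5 7 6 8

Derivation:
I0 mul r4: issue@1 deps=(None,None) exec_start@1 write@3
I1 add r1: issue@2 deps=(None,None) exec_start@2 write@3
I2 add r2: issue@3 deps=(0,1) exec_start@3 write@5
I3 add r4: issue@4 deps=(2,0) exec_start@5 write@7
I4 add r3: issue@5 deps=(None,2) exec_start@5 write@6
I5 add r1: issue@6 deps=(1,1) exec_start@6 write@8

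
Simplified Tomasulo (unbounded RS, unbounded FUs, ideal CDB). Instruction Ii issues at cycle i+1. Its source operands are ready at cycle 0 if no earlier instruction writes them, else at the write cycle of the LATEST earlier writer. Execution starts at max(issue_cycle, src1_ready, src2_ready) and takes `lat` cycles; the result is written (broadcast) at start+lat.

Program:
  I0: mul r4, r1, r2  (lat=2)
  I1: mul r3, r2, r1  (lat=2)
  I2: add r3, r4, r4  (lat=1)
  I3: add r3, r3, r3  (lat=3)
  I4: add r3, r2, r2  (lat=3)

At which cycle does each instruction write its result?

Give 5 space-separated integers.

Answer: 3 4 4 7 8

Derivation:
I0 mul r4: issue@1 deps=(None,None) exec_start@1 write@3
I1 mul r3: issue@2 deps=(None,None) exec_start@2 write@4
I2 add r3: issue@3 deps=(0,0) exec_start@3 write@4
I3 add r3: issue@4 deps=(2,2) exec_start@4 write@7
I4 add r3: issue@5 deps=(None,None) exec_start@5 write@8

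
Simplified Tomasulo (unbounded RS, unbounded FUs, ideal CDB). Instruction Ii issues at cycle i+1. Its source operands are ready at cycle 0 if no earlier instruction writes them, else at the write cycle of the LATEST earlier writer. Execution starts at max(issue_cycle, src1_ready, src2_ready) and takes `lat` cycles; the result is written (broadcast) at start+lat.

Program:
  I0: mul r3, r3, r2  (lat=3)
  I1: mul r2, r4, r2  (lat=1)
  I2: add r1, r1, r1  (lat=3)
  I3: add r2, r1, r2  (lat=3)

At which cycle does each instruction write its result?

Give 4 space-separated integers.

Answer: 4 3 6 9

Derivation:
I0 mul r3: issue@1 deps=(None,None) exec_start@1 write@4
I1 mul r2: issue@2 deps=(None,None) exec_start@2 write@3
I2 add r1: issue@3 deps=(None,None) exec_start@3 write@6
I3 add r2: issue@4 deps=(2,1) exec_start@6 write@9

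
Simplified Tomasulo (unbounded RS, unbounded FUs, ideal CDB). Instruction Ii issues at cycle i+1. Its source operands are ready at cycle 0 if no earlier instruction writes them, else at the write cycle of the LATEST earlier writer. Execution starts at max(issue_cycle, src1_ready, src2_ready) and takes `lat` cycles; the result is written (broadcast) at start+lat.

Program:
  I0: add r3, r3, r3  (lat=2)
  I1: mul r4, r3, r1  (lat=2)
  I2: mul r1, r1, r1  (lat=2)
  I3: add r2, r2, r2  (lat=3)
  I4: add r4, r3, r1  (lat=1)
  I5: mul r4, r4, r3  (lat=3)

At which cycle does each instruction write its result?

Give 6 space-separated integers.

I0 add r3: issue@1 deps=(None,None) exec_start@1 write@3
I1 mul r4: issue@2 deps=(0,None) exec_start@3 write@5
I2 mul r1: issue@3 deps=(None,None) exec_start@3 write@5
I3 add r2: issue@4 deps=(None,None) exec_start@4 write@7
I4 add r4: issue@5 deps=(0,2) exec_start@5 write@6
I5 mul r4: issue@6 deps=(4,0) exec_start@6 write@9

Answer: 3 5 5 7 6 9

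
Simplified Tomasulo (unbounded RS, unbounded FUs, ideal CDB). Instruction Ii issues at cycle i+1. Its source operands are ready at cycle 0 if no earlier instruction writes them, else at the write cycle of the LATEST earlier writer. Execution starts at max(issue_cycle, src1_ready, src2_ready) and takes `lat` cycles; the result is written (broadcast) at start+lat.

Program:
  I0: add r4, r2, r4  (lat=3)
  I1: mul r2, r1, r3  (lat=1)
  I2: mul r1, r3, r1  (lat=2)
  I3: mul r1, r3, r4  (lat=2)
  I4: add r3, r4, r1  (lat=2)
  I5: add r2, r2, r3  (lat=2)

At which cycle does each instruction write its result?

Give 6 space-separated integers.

I0 add r4: issue@1 deps=(None,None) exec_start@1 write@4
I1 mul r2: issue@2 deps=(None,None) exec_start@2 write@3
I2 mul r1: issue@3 deps=(None,None) exec_start@3 write@5
I3 mul r1: issue@4 deps=(None,0) exec_start@4 write@6
I4 add r3: issue@5 deps=(0,3) exec_start@6 write@8
I5 add r2: issue@6 deps=(1,4) exec_start@8 write@10

Answer: 4 3 5 6 8 10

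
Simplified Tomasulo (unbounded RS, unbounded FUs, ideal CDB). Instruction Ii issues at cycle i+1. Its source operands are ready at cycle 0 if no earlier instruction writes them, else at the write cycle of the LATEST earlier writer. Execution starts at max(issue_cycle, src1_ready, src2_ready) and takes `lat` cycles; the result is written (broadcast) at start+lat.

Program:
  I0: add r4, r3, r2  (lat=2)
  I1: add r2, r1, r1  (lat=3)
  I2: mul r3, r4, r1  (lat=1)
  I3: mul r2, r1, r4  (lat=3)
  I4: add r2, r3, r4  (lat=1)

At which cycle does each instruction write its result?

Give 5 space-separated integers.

I0 add r4: issue@1 deps=(None,None) exec_start@1 write@3
I1 add r2: issue@2 deps=(None,None) exec_start@2 write@5
I2 mul r3: issue@3 deps=(0,None) exec_start@3 write@4
I3 mul r2: issue@4 deps=(None,0) exec_start@4 write@7
I4 add r2: issue@5 deps=(2,0) exec_start@5 write@6

Answer: 3 5 4 7 6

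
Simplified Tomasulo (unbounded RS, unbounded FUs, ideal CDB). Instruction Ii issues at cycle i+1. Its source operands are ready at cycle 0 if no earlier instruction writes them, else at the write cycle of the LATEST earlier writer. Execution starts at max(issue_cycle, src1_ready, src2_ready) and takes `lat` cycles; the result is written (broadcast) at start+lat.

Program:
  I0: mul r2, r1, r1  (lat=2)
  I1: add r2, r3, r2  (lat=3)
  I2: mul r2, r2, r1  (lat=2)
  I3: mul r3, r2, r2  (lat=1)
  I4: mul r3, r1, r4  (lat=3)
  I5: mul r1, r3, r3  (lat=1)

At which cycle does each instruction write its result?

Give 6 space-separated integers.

I0 mul r2: issue@1 deps=(None,None) exec_start@1 write@3
I1 add r2: issue@2 deps=(None,0) exec_start@3 write@6
I2 mul r2: issue@3 deps=(1,None) exec_start@6 write@8
I3 mul r3: issue@4 deps=(2,2) exec_start@8 write@9
I4 mul r3: issue@5 deps=(None,None) exec_start@5 write@8
I5 mul r1: issue@6 deps=(4,4) exec_start@8 write@9

Answer: 3 6 8 9 8 9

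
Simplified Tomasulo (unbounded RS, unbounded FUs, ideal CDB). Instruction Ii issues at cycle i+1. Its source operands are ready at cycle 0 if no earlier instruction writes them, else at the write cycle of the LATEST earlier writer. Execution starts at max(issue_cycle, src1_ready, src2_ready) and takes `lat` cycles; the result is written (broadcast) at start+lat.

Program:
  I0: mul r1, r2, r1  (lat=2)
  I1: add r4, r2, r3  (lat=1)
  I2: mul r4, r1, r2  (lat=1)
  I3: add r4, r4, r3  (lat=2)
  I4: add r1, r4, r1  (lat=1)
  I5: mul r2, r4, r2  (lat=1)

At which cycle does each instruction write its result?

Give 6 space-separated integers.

Answer: 3 3 4 6 7 7

Derivation:
I0 mul r1: issue@1 deps=(None,None) exec_start@1 write@3
I1 add r4: issue@2 deps=(None,None) exec_start@2 write@3
I2 mul r4: issue@3 deps=(0,None) exec_start@3 write@4
I3 add r4: issue@4 deps=(2,None) exec_start@4 write@6
I4 add r1: issue@5 deps=(3,0) exec_start@6 write@7
I5 mul r2: issue@6 deps=(3,None) exec_start@6 write@7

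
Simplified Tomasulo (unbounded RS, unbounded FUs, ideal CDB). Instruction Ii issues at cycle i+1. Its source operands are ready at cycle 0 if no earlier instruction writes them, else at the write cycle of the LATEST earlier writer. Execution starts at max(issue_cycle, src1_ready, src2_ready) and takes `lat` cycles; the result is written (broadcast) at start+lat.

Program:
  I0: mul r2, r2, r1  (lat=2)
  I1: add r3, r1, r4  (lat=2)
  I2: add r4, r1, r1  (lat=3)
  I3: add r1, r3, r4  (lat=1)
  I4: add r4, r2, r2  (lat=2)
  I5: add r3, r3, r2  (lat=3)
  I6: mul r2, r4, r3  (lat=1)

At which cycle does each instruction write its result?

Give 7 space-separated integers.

I0 mul r2: issue@1 deps=(None,None) exec_start@1 write@3
I1 add r3: issue@2 deps=(None,None) exec_start@2 write@4
I2 add r4: issue@3 deps=(None,None) exec_start@3 write@6
I3 add r1: issue@4 deps=(1,2) exec_start@6 write@7
I4 add r4: issue@5 deps=(0,0) exec_start@5 write@7
I5 add r3: issue@6 deps=(1,0) exec_start@6 write@9
I6 mul r2: issue@7 deps=(4,5) exec_start@9 write@10

Answer: 3 4 6 7 7 9 10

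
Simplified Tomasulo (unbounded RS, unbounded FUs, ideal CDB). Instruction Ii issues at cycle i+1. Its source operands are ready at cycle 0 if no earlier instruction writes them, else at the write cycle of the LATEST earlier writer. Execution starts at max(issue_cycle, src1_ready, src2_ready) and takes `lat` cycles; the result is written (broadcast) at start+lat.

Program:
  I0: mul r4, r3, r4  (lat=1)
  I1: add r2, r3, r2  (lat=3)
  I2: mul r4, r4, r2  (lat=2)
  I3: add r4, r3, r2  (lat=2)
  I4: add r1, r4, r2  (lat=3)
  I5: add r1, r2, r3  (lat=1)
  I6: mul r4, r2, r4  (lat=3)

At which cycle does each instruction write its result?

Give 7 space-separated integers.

I0 mul r4: issue@1 deps=(None,None) exec_start@1 write@2
I1 add r2: issue@2 deps=(None,None) exec_start@2 write@5
I2 mul r4: issue@3 deps=(0,1) exec_start@5 write@7
I3 add r4: issue@4 deps=(None,1) exec_start@5 write@7
I4 add r1: issue@5 deps=(3,1) exec_start@7 write@10
I5 add r1: issue@6 deps=(1,None) exec_start@6 write@7
I6 mul r4: issue@7 deps=(1,3) exec_start@7 write@10

Answer: 2 5 7 7 10 7 10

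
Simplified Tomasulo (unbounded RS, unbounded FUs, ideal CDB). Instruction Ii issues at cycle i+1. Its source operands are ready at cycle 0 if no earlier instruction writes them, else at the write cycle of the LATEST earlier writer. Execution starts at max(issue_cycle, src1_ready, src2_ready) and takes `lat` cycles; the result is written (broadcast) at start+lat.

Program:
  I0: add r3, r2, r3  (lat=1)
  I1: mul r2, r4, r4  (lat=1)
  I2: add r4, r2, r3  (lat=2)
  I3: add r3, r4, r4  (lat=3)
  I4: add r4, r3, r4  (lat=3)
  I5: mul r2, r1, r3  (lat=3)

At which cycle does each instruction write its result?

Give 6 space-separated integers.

I0 add r3: issue@1 deps=(None,None) exec_start@1 write@2
I1 mul r2: issue@2 deps=(None,None) exec_start@2 write@3
I2 add r4: issue@3 deps=(1,0) exec_start@3 write@5
I3 add r3: issue@4 deps=(2,2) exec_start@5 write@8
I4 add r4: issue@5 deps=(3,2) exec_start@8 write@11
I5 mul r2: issue@6 deps=(None,3) exec_start@8 write@11

Answer: 2 3 5 8 11 11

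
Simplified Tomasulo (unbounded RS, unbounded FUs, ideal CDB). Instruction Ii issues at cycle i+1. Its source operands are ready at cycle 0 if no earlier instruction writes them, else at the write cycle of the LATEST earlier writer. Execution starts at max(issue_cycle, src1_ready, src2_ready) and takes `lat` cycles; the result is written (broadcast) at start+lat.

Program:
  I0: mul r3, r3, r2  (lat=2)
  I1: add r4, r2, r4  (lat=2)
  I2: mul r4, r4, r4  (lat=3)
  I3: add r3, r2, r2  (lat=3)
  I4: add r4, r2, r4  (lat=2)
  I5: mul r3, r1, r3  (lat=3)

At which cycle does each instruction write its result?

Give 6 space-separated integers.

Answer: 3 4 7 7 9 10

Derivation:
I0 mul r3: issue@1 deps=(None,None) exec_start@1 write@3
I1 add r4: issue@2 deps=(None,None) exec_start@2 write@4
I2 mul r4: issue@3 deps=(1,1) exec_start@4 write@7
I3 add r3: issue@4 deps=(None,None) exec_start@4 write@7
I4 add r4: issue@5 deps=(None,2) exec_start@7 write@9
I5 mul r3: issue@6 deps=(None,3) exec_start@7 write@10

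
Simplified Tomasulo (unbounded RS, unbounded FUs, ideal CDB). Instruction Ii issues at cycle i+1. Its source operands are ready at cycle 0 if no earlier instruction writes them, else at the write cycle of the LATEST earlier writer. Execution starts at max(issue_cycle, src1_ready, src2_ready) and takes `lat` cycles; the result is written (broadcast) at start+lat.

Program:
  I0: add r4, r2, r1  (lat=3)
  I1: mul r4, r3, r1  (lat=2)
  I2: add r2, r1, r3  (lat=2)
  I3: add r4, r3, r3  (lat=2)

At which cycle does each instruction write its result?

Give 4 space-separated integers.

I0 add r4: issue@1 deps=(None,None) exec_start@1 write@4
I1 mul r4: issue@2 deps=(None,None) exec_start@2 write@4
I2 add r2: issue@3 deps=(None,None) exec_start@3 write@5
I3 add r4: issue@4 deps=(None,None) exec_start@4 write@6

Answer: 4 4 5 6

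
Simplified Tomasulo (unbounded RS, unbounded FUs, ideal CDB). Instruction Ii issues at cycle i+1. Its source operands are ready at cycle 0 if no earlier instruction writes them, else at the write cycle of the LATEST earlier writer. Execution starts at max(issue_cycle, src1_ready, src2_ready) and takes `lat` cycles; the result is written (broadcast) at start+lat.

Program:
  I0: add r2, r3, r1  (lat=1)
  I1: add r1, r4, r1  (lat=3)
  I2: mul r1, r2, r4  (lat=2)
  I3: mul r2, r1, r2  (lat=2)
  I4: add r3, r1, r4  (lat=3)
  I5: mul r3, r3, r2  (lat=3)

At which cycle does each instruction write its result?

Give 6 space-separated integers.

Answer: 2 5 5 7 8 11

Derivation:
I0 add r2: issue@1 deps=(None,None) exec_start@1 write@2
I1 add r1: issue@2 deps=(None,None) exec_start@2 write@5
I2 mul r1: issue@3 deps=(0,None) exec_start@3 write@5
I3 mul r2: issue@4 deps=(2,0) exec_start@5 write@7
I4 add r3: issue@5 deps=(2,None) exec_start@5 write@8
I5 mul r3: issue@6 deps=(4,3) exec_start@8 write@11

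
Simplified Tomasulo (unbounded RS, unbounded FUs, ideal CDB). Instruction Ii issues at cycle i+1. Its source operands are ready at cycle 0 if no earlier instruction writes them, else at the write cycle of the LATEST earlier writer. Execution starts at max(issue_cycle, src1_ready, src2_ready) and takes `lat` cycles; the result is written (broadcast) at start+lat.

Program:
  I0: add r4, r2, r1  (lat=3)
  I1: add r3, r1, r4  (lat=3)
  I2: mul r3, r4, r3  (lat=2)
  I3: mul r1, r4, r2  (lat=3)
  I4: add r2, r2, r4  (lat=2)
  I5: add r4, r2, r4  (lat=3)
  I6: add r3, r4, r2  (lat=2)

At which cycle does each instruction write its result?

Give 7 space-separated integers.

Answer: 4 7 9 7 7 10 12

Derivation:
I0 add r4: issue@1 deps=(None,None) exec_start@1 write@4
I1 add r3: issue@2 deps=(None,0) exec_start@4 write@7
I2 mul r3: issue@3 deps=(0,1) exec_start@7 write@9
I3 mul r1: issue@4 deps=(0,None) exec_start@4 write@7
I4 add r2: issue@5 deps=(None,0) exec_start@5 write@7
I5 add r4: issue@6 deps=(4,0) exec_start@7 write@10
I6 add r3: issue@7 deps=(5,4) exec_start@10 write@12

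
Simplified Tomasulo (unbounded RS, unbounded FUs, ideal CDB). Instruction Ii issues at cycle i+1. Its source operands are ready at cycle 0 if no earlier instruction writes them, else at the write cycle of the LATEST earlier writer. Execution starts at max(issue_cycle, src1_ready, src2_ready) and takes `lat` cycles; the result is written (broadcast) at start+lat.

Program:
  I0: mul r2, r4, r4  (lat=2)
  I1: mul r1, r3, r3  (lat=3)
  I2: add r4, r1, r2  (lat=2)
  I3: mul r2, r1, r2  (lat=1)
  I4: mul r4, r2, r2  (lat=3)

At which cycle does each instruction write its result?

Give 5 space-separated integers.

Answer: 3 5 7 6 9

Derivation:
I0 mul r2: issue@1 deps=(None,None) exec_start@1 write@3
I1 mul r1: issue@2 deps=(None,None) exec_start@2 write@5
I2 add r4: issue@3 deps=(1,0) exec_start@5 write@7
I3 mul r2: issue@4 deps=(1,0) exec_start@5 write@6
I4 mul r4: issue@5 deps=(3,3) exec_start@6 write@9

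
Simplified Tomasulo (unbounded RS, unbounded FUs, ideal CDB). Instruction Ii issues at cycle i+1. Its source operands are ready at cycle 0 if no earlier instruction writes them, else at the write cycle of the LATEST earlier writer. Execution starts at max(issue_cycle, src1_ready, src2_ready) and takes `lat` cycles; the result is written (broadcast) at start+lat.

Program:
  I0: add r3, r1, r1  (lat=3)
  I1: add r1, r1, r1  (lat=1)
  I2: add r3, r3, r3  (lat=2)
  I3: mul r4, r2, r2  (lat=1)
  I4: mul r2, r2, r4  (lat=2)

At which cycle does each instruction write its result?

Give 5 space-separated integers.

I0 add r3: issue@1 deps=(None,None) exec_start@1 write@4
I1 add r1: issue@2 deps=(None,None) exec_start@2 write@3
I2 add r3: issue@3 deps=(0,0) exec_start@4 write@6
I3 mul r4: issue@4 deps=(None,None) exec_start@4 write@5
I4 mul r2: issue@5 deps=(None,3) exec_start@5 write@7

Answer: 4 3 6 5 7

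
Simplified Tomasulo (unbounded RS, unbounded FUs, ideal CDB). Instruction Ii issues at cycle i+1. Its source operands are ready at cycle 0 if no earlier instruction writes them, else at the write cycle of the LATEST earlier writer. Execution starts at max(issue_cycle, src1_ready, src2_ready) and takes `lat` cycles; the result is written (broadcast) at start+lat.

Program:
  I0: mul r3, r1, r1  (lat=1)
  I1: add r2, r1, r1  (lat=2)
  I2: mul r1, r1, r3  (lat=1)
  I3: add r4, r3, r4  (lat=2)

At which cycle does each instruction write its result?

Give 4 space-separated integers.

Answer: 2 4 4 6

Derivation:
I0 mul r3: issue@1 deps=(None,None) exec_start@1 write@2
I1 add r2: issue@2 deps=(None,None) exec_start@2 write@4
I2 mul r1: issue@3 deps=(None,0) exec_start@3 write@4
I3 add r4: issue@4 deps=(0,None) exec_start@4 write@6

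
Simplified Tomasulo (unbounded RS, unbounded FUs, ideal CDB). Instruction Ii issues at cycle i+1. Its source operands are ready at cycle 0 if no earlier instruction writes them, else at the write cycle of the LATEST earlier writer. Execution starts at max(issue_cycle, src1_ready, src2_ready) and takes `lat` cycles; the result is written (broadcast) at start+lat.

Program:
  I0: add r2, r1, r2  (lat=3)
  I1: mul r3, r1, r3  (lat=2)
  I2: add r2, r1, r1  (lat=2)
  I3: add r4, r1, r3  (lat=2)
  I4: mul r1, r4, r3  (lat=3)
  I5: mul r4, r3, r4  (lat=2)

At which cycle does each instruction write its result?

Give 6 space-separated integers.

Answer: 4 4 5 6 9 8

Derivation:
I0 add r2: issue@1 deps=(None,None) exec_start@1 write@4
I1 mul r3: issue@2 deps=(None,None) exec_start@2 write@4
I2 add r2: issue@3 deps=(None,None) exec_start@3 write@5
I3 add r4: issue@4 deps=(None,1) exec_start@4 write@6
I4 mul r1: issue@5 deps=(3,1) exec_start@6 write@9
I5 mul r4: issue@6 deps=(1,3) exec_start@6 write@8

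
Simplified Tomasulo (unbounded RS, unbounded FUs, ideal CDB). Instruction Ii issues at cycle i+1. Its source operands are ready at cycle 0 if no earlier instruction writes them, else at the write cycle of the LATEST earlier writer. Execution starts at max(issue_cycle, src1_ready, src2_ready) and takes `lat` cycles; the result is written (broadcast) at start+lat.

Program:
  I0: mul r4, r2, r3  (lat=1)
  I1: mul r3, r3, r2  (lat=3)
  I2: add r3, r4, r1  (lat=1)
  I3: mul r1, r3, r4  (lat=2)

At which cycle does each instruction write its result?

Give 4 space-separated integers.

I0 mul r4: issue@1 deps=(None,None) exec_start@1 write@2
I1 mul r3: issue@2 deps=(None,None) exec_start@2 write@5
I2 add r3: issue@3 deps=(0,None) exec_start@3 write@4
I3 mul r1: issue@4 deps=(2,0) exec_start@4 write@6

Answer: 2 5 4 6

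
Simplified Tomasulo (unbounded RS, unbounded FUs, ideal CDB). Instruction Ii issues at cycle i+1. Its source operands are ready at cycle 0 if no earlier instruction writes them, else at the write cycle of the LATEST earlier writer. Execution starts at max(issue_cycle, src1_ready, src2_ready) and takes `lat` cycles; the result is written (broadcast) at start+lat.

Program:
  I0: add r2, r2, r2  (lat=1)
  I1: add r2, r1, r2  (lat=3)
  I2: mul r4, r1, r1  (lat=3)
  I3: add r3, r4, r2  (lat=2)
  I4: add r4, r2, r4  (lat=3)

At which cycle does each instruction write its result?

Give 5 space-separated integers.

I0 add r2: issue@1 deps=(None,None) exec_start@1 write@2
I1 add r2: issue@2 deps=(None,0) exec_start@2 write@5
I2 mul r4: issue@3 deps=(None,None) exec_start@3 write@6
I3 add r3: issue@4 deps=(2,1) exec_start@6 write@8
I4 add r4: issue@5 deps=(1,2) exec_start@6 write@9

Answer: 2 5 6 8 9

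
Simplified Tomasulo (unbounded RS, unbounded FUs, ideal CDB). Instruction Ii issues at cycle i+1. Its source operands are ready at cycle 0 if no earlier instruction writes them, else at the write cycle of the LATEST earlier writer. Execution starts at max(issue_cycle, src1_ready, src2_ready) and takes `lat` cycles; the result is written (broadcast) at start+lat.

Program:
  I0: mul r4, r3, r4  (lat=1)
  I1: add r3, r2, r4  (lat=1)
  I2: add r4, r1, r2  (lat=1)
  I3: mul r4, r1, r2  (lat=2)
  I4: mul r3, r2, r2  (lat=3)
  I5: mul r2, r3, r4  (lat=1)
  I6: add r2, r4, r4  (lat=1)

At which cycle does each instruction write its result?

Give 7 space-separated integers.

Answer: 2 3 4 6 8 9 8

Derivation:
I0 mul r4: issue@1 deps=(None,None) exec_start@1 write@2
I1 add r3: issue@2 deps=(None,0) exec_start@2 write@3
I2 add r4: issue@3 deps=(None,None) exec_start@3 write@4
I3 mul r4: issue@4 deps=(None,None) exec_start@4 write@6
I4 mul r3: issue@5 deps=(None,None) exec_start@5 write@8
I5 mul r2: issue@6 deps=(4,3) exec_start@8 write@9
I6 add r2: issue@7 deps=(3,3) exec_start@7 write@8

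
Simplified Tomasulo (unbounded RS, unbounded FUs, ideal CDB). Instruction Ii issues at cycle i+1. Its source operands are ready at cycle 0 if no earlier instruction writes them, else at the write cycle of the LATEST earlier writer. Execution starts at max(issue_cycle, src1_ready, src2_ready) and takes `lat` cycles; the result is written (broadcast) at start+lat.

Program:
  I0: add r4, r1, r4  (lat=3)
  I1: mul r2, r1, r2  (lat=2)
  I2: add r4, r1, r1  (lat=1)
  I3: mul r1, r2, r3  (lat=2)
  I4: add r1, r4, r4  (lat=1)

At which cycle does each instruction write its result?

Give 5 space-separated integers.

I0 add r4: issue@1 deps=(None,None) exec_start@1 write@4
I1 mul r2: issue@2 deps=(None,None) exec_start@2 write@4
I2 add r4: issue@3 deps=(None,None) exec_start@3 write@4
I3 mul r1: issue@4 deps=(1,None) exec_start@4 write@6
I4 add r1: issue@5 deps=(2,2) exec_start@5 write@6

Answer: 4 4 4 6 6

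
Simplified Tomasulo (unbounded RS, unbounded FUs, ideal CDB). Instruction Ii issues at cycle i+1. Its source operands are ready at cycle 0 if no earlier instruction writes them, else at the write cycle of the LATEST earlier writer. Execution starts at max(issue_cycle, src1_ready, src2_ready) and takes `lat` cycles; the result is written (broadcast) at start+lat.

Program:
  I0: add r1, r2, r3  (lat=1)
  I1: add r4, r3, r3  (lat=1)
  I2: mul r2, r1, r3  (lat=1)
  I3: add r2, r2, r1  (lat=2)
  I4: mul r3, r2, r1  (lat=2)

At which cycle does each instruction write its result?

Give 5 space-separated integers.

I0 add r1: issue@1 deps=(None,None) exec_start@1 write@2
I1 add r4: issue@2 deps=(None,None) exec_start@2 write@3
I2 mul r2: issue@3 deps=(0,None) exec_start@3 write@4
I3 add r2: issue@4 deps=(2,0) exec_start@4 write@6
I4 mul r3: issue@5 deps=(3,0) exec_start@6 write@8

Answer: 2 3 4 6 8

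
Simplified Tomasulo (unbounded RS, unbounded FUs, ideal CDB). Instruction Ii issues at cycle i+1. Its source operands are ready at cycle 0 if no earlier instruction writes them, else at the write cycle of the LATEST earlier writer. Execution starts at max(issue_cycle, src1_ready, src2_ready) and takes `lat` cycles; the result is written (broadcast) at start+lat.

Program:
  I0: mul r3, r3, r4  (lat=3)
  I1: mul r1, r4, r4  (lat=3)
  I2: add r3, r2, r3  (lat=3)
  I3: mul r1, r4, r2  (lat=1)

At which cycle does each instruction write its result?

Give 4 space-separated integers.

Answer: 4 5 7 5

Derivation:
I0 mul r3: issue@1 deps=(None,None) exec_start@1 write@4
I1 mul r1: issue@2 deps=(None,None) exec_start@2 write@5
I2 add r3: issue@3 deps=(None,0) exec_start@4 write@7
I3 mul r1: issue@4 deps=(None,None) exec_start@4 write@5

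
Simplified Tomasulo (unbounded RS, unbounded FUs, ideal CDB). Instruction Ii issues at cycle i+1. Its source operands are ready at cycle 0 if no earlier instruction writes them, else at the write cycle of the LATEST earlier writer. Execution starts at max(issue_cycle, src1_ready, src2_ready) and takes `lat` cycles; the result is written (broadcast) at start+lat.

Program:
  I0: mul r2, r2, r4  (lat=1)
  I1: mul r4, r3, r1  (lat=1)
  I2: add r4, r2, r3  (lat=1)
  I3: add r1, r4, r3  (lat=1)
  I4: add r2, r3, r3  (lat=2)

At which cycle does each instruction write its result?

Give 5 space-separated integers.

I0 mul r2: issue@1 deps=(None,None) exec_start@1 write@2
I1 mul r4: issue@2 deps=(None,None) exec_start@2 write@3
I2 add r4: issue@3 deps=(0,None) exec_start@3 write@4
I3 add r1: issue@4 deps=(2,None) exec_start@4 write@5
I4 add r2: issue@5 deps=(None,None) exec_start@5 write@7

Answer: 2 3 4 5 7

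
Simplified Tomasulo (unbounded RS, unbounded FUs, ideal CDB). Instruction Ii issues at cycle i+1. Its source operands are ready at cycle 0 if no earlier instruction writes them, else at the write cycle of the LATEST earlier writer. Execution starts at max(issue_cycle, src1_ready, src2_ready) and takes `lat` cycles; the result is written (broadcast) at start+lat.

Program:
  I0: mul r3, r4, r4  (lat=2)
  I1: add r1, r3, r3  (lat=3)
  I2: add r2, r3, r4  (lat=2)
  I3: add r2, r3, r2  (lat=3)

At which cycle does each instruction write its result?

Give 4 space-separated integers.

I0 mul r3: issue@1 deps=(None,None) exec_start@1 write@3
I1 add r1: issue@2 deps=(0,0) exec_start@3 write@6
I2 add r2: issue@3 deps=(0,None) exec_start@3 write@5
I3 add r2: issue@4 deps=(0,2) exec_start@5 write@8

Answer: 3 6 5 8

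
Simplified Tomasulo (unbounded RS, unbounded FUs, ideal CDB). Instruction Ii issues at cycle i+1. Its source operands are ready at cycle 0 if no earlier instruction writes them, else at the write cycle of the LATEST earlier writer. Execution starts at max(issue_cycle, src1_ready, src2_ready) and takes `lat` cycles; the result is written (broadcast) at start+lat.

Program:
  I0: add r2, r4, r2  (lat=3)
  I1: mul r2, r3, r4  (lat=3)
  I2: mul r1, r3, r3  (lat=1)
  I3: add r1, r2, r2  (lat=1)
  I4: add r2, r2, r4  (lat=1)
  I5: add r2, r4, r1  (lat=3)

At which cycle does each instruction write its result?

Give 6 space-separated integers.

Answer: 4 5 4 6 6 9

Derivation:
I0 add r2: issue@1 deps=(None,None) exec_start@1 write@4
I1 mul r2: issue@2 deps=(None,None) exec_start@2 write@5
I2 mul r1: issue@3 deps=(None,None) exec_start@3 write@4
I3 add r1: issue@4 deps=(1,1) exec_start@5 write@6
I4 add r2: issue@5 deps=(1,None) exec_start@5 write@6
I5 add r2: issue@6 deps=(None,3) exec_start@6 write@9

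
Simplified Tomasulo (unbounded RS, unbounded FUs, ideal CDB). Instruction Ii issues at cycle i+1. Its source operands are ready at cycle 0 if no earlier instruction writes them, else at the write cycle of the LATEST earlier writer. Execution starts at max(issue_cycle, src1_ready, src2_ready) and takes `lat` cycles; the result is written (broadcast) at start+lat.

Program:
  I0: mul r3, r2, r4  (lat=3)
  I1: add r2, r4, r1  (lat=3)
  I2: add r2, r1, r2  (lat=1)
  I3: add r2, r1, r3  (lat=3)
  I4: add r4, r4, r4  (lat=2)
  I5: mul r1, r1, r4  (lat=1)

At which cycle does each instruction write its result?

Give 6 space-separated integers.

I0 mul r3: issue@1 deps=(None,None) exec_start@1 write@4
I1 add r2: issue@2 deps=(None,None) exec_start@2 write@5
I2 add r2: issue@3 deps=(None,1) exec_start@5 write@6
I3 add r2: issue@4 deps=(None,0) exec_start@4 write@7
I4 add r4: issue@5 deps=(None,None) exec_start@5 write@7
I5 mul r1: issue@6 deps=(None,4) exec_start@7 write@8

Answer: 4 5 6 7 7 8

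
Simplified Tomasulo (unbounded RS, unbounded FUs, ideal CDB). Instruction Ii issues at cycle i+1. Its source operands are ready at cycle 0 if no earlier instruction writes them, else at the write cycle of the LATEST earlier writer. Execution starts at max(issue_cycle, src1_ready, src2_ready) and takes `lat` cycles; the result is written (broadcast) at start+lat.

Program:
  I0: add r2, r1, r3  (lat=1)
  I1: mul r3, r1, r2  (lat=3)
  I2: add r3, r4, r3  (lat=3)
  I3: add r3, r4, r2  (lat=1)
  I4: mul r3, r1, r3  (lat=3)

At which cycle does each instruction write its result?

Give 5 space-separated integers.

Answer: 2 5 8 5 8

Derivation:
I0 add r2: issue@1 deps=(None,None) exec_start@1 write@2
I1 mul r3: issue@2 deps=(None,0) exec_start@2 write@5
I2 add r3: issue@3 deps=(None,1) exec_start@5 write@8
I3 add r3: issue@4 deps=(None,0) exec_start@4 write@5
I4 mul r3: issue@5 deps=(None,3) exec_start@5 write@8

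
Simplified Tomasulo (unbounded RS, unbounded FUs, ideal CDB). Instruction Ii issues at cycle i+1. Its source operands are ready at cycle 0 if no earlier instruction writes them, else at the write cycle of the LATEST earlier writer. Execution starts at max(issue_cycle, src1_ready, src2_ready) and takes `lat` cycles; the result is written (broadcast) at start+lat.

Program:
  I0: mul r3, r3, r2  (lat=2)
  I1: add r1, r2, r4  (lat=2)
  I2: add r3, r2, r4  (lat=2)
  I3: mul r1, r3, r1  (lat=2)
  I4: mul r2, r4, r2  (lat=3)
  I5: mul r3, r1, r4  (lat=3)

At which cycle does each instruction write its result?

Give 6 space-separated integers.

Answer: 3 4 5 7 8 10

Derivation:
I0 mul r3: issue@1 deps=(None,None) exec_start@1 write@3
I1 add r1: issue@2 deps=(None,None) exec_start@2 write@4
I2 add r3: issue@3 deps=(None,None) exec_start@3 write@5
I3 mul r1: issue@4 deps=(2,1) exec_start@5 write@7
I4 mul r2: issue@5 deps=(None,None) exec_start@5 write@8
I5 mul r3: issue@6 deps=(3,None) exec_start@7 write@10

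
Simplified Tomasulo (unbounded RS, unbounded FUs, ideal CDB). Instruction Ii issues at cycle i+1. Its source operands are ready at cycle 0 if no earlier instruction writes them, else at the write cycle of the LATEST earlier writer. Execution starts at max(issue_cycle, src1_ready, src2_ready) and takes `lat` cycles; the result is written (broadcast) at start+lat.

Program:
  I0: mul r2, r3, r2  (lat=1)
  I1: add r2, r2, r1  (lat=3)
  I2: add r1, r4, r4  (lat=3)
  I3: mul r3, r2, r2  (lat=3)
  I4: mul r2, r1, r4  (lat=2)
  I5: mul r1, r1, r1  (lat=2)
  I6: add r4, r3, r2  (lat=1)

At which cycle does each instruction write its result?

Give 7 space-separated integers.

I0 mul r2: issue@1 deps=(None,None) exec_start@1 write@2
I1 add r2: issue@2 deps=(0,None) exec_start@2 write@5
I2 add r1: issue@3 deps=(None,None) exec_start@3 write@6
I3 mul r3: issue@4 deps=(1,1) exec_start@5 write@8
I4 mul r2: issue@5 deps=(2,None) exec_start@6 write@8
I5 mul r1: issue@6 deps=(2,2) exec_start@6 write@8
I6 add r4: issue@7 deps=(3,4) exec_start@8 write@9

Answer: 2 5 6 8 8 8 9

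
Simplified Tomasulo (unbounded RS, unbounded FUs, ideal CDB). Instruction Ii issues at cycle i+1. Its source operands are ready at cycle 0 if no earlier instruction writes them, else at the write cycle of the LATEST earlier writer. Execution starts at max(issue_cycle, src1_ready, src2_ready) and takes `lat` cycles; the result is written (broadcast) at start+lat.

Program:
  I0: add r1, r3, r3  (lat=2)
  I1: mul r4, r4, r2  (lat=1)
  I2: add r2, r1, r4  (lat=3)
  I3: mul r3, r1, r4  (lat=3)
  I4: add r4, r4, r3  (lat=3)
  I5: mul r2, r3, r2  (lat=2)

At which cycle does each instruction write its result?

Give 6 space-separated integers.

I0 add r1: issue@1 deps=(None,None) exec_start@1 write@3
I1 mul r4: issue@2 deps=(None,None) exec_start@2 write@3
I2 add r2: issue@3 deps=(0,1) exec_start@3 write@6
I3 mul r3: issue@4 deps=(0,1) exec_start@4 write@7
I4 add r4: issue@5 deps=(1,3) exec_start@7 write@10
I5 mul r2: issue@6 deps=(3,2) exec_start@7 write@9

Answer: 3 3 6 7 10 9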